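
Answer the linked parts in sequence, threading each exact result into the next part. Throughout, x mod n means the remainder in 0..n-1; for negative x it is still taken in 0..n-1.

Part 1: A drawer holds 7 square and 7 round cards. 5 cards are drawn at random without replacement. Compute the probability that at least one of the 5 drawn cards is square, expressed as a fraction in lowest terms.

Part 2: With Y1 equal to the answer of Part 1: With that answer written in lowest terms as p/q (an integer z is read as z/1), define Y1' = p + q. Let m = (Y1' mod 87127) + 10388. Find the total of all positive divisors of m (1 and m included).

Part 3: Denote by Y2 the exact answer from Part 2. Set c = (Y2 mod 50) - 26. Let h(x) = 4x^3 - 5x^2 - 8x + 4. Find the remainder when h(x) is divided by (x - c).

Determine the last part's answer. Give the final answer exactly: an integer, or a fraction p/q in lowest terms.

Part 1: total draws C(14,5) = 2002; complement C(7,5) = 21; favorable 2002 - 21 = 1981; P = 283/286; answer 283/286
Part 2: Y1 = 283/286; threaded value p + q = 569; m = 10957; 10957 is prime, so its only divisors are 1 and 10957; sigma = 1 + 10957 = 10958; answer 10958
Part 3: Y2 = 10958; c = -18; remainder = value at the root: 4*(-18)^3 - 5*(-18)^2 - 8*(-18)^1 + 4 = (-23328) + (-1620) + (144) + (4) = -24800; answer -24800

-24800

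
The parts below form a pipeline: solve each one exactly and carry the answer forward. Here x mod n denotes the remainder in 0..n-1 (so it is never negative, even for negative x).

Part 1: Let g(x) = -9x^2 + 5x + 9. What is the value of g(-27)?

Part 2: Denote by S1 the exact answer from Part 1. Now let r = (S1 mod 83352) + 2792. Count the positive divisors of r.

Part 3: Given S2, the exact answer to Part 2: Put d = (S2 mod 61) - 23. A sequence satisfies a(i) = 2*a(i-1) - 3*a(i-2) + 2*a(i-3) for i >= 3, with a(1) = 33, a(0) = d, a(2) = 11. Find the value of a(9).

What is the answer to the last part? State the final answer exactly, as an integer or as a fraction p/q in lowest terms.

Part 1: -9*(-27)^2 + 5*(-27)^1 + 9 = (-6561) + (-135) + (9) = -6687; answer -6687
Part 2: S1 = -6687; r = 79457; 79457 = 7 * 11351; number of divisors = (1+1) * (1+1) = 4; answer 4
Part 3: S2 = 4; d = -19; a(3) = 2*(11) - 3*(33) + 2*(-19) = -115; iterating: a(3)=-115, a(4)=-197, a(5)=-27, a(6)=307, a(7)=301, a(8)=-373, a(9)=-1035; answer -1035

-1035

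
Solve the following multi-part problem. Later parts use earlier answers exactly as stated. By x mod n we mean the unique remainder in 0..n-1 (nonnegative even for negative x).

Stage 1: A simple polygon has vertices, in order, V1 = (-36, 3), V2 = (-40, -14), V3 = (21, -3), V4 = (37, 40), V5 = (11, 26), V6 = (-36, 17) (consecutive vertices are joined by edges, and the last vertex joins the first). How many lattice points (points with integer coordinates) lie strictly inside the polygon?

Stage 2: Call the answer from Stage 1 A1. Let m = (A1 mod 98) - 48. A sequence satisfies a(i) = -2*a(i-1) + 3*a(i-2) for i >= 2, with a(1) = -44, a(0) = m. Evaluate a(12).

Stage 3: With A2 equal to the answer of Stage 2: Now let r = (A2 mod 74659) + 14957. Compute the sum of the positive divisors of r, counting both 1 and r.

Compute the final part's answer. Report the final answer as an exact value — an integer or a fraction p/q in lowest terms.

51972

Stage 1: cross terms: (-36*-14 - -40*3)=624, (-40*-3 - 21*-14)=414, (21*40 - 37*-3)=951, (37*26 - 11*40)=522, (11*17 - -36*26)=1123, (-36*3 - -36*17)=504; twice the area = |4138| = 4138; area = 2069; boundary points = 1 + 1 + 1 + 2 + 1 + 14 = 20; strictly interior points = area - boundary/2 + 1 = 2060; answer 2060
Stage 2: A1 = 2060; m = -46; a(2) = -2*(-44) + 3*(-46) = -50; iterating: a(2)=-50, a(3)=-32, a(4)=-86, a(5)=76, a(6)=-410, a(7)=1048, a(8)=-3326, a(9)=9796, a(10)=-29570, a(11)=88528, a(12)=-265766; answer -265766
Stage 3: A2 = -265766; r = 47827; 47827 = 13^2 * 283; sigma = (1 + 13 + 169) * (1 + 283) = 183 * 284 = 51972; answer 51972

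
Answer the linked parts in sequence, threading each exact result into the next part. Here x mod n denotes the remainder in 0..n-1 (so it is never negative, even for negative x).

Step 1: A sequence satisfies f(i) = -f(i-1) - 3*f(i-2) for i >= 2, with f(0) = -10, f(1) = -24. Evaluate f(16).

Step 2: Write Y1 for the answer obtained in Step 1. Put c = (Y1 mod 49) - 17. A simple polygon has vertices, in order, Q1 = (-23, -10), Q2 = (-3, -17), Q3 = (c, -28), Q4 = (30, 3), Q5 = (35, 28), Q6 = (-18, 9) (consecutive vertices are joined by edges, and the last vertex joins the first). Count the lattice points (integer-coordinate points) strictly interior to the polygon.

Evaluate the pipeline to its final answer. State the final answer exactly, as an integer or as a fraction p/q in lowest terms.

Step 1: f(2) = -1*(-24) - 3*(-10) = 54; iterating: f(2)=54, f(3)=18, f(4)=-180, f(5)=126, f(6)=414, f(7)=-792, f(8)=-450, f(9)=2826, f(10)=-1476, f(11)=-7002, f(12)=11430, f(13)=9576, f(14)=-43866, f(15)=15138, f(16)=116460; answer 116460
Step 2: Y1 = 116460; c = 19; cross terms: (-23*-17 - -3*-10)=361, (-3*-28 - 19*-17)=407, (19*3 - 30*-28)=897, (30*28 - 35*3)=735, (35*9 - -18*28)=819, (-18*-10 - -23*9)=387; twice the area = |3606| = 3606; area = 1803; boundary points = 1 + 11 + 1 + 5 + 1 + 1 = 20; strictly interior points = area - boundary/2 + 1 = 1794; answer 1794

1794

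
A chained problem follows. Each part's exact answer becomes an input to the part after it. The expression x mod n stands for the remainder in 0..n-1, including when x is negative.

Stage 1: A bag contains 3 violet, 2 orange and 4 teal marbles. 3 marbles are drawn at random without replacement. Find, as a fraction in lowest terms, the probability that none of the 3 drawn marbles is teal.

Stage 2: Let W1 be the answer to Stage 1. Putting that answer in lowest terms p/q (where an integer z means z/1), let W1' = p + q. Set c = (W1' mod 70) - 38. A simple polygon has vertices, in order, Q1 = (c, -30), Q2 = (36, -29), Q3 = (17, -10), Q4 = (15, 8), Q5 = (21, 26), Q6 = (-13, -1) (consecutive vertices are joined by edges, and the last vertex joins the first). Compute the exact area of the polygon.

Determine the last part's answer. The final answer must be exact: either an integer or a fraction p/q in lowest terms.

1088

Stage 1: total draws C(9,3) = 84; favorable C(5,3) = 10; P = 5/42; answer 5/42
Stage 2: W1 = 5/42; threaded value p + q = 47; c = 9; cross terms: (9*-29 - 36*-30)=819, (36*-10 - 17*-29)=133, (17*8 - 15*-10)=286, (15*26 - 21*8)=222, (21*-1 - -13*26)=317, (-13*-30 - 9*-1)=399; twice the area = |2176| = 2176; area = 1088; answer 1088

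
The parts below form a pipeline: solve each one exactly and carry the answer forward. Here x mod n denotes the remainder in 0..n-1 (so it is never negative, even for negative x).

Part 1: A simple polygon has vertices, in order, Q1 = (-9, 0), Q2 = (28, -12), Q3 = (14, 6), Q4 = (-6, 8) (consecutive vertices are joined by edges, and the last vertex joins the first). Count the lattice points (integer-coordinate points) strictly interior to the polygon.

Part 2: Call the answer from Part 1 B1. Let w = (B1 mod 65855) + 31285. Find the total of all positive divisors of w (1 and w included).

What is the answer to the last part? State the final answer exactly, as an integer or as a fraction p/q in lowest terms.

Part 1: cross terms: (-9*-12 - 28*0)=108, (28*6 - 14*-12)=336, (14*8 - -6*6)=148, (-6*0 - -9*8)=72; twice the area = |664| = 664; area = 332; boundary points = 1 + 2 + 2 + 1 = 6; strictly interior points = area - boundary/2 + 1 = 330; answer 330
Part 2: B1 = 330; w = 31615; 31615 = 5 * 6323; sigma = (1 + 5) * (1 + 6323) = 6 * 6324 = 37944; answer 37944

37944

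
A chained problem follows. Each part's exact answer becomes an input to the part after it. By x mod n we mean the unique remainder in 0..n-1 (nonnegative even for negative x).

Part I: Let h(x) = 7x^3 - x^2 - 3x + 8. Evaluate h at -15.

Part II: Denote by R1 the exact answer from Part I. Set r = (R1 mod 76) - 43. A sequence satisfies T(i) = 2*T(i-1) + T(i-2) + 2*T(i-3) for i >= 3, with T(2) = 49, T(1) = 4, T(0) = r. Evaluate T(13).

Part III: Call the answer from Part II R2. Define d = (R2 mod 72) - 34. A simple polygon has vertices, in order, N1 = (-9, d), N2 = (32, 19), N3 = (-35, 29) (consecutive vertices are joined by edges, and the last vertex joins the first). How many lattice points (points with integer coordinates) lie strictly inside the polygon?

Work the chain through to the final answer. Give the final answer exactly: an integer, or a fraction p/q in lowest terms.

Part I: 7*(-15)^3 - 1*(-15)^2 - 3*(-15)^1 + 8 = (-23625) + (-225) + (45) + (8) = -23797; answer -23797
Part II: R1 = -23797; r = 24; T(3) = 2*(49) + 1*(4) + 2*(24) = 150; iterating: T(3)=150, T(4)=357, T(5)=962, T(6)=2581, T(7)=6838, T(8)=18181, T(9)=48362, T(10)=128581, T(11)=341886, T(12)=909077, T(13)=2417202; answer 2417202
Part III: R2 = 2417202; d = -16; cross terms: (-9*19 - 32*-16)=341, (32*29 - -35*19)=1593, (-35*-16 - -9*29)=821; twice the area = |2755| = 2755; area = 2755/2; boundary points = 1 + 1 + 1 = 3; strictly interior points = area - boundary/2 + 1 = 1377; answer 1377

1377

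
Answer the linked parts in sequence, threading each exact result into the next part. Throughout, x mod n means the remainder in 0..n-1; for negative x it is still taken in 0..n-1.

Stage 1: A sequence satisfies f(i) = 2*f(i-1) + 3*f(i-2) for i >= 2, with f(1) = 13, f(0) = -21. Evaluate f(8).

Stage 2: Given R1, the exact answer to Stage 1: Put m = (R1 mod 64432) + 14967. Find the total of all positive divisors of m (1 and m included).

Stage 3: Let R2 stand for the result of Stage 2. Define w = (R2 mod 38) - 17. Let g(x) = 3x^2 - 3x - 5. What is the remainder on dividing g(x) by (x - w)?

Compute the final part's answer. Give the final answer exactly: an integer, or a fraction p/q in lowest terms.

55

Stage 1: f(2) = 2*(13) + 3*(-21) = -37; iterating: f(2)=-37, f(3)=-35, f(4)=-181, f(5)=-467, f(6)=-1477, f(7)=-4355, f(8)=-13141; answer -13141
Stage 2: R1 = -13141; m = 66258; 66258 = 2 * 3^4 * 409; sigma = (1 + 2) * (1 + 3 + 9 + 27 + 81) * (1 + 409) = 3 * 121 * 410 = 148830; answer 148830
Stage 3: R2 = 148830; w = 5; remainder = value at the root: 3*(5)^2 - 3*(5)^1 - 5 = (75) + (-15) + (-5) = 55; answer 55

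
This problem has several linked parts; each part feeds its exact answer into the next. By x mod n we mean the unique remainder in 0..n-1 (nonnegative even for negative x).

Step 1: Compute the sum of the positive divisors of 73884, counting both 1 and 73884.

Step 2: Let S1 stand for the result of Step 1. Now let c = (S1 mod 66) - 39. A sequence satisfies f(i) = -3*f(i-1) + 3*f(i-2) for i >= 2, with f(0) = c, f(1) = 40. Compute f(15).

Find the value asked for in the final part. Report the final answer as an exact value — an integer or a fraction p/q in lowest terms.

7431804351

Step 1: 73884 = 2^2 * 3 * 47 * 131; sigma = (1 + 2 + 4) * (1 + 3) * (1 + 47) * (1 + 131) = 7 * 4 * 48 * 132 = 177408; answer 177408
Step 2: S1 = 177408; c = -39; f(2) = -3*(40) + 3*(-39) = -237; iterating: f(2)=-237, f(3)=831, f(4)=-3204, f(5)=12105, f(6)=-45927, f(7)=174096, f(8)=-660069, f(9)=2502495, f(10)=-9487692, f(11)=35970561, f(12)=-136374759, f(13)=517035960, f(14)=-1960232157, f(15)=7431804351; answer 7431804351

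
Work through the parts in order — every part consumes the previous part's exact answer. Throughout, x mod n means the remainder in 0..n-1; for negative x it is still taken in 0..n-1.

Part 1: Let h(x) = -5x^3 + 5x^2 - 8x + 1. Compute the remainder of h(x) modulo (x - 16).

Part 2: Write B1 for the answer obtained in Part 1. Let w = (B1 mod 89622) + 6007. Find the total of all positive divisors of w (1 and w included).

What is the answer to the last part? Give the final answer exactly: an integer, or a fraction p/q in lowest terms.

172536

Part 1: remainder = value at the root: -5*(16)^3 + 5*(16)^2 - 8*(16)^1 + 1 = (-20480) + (1280) + (-128) + (1) = -19327; answer -19327
Part 2: B1 = -19327; w = 76302; 76302 = 2 * 3^5 * 157; sigma = (1 + 2) * (1 + 3 + 9 + 27 + 81 + 243) * (1 + 157) = 3 * 364 * 158 = 172536; answer 172536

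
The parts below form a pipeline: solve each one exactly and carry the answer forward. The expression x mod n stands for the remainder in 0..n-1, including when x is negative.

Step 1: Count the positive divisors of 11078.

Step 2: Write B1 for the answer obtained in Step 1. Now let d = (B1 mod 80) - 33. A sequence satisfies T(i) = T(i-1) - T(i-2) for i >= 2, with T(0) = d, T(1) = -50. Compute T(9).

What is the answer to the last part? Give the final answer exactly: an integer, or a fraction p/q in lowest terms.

25

Step 1: 11078 = 2 * 29 * 191; number of divisors = (1+1) * (1+1) * (1+1) = 8; answer 8
Step 2: B1 = 8; d = -25; T(2) = 1*(-50) - 1*(-25) = -25; iterating: T(2)=-25, T(3)=25, T(4)=50, T(5)=25, T(6)=-25, T(7)=-50, T(8)=-25, T(9)=25; answer 25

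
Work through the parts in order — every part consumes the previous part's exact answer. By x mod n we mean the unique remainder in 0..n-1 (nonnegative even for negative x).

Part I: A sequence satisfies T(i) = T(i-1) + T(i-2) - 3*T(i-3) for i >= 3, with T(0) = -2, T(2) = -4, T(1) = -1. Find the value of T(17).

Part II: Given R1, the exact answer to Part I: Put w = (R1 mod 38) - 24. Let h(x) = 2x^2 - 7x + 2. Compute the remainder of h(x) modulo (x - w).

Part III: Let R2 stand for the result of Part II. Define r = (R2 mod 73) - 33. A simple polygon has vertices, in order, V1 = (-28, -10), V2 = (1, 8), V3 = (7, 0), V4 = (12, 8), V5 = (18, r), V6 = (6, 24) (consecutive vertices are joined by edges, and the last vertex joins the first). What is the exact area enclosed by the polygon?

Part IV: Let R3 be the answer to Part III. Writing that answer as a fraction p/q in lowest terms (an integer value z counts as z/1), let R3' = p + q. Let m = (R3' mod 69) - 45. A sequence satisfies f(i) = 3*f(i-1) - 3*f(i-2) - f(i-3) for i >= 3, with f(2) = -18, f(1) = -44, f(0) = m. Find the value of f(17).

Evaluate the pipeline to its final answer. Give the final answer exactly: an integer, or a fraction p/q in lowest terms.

1975236

Part I: T(3) = 1*(-4) + 1*(-1) - 3*(-2) = 1; iterating: T(3)=1, T(4)=0, T(5)=13, T(6)=10, T(7)=23, T(8)=-6, T(9)=-13, T(10)=-88, T(11)=-83, T(12)=-132, T(13)=49, T(14)=166, T(15)=611, T(16)=630, T(17)=743; answer 743
Part II: R1 = 743; w = -3; remainder = value at the root: 2*(-3)^2 - 7*(-3)^1 + 2 = (18) + (21) + (2) = 41; answer 41
Part III: R2 = 41; r = 8; cross terms: (-28*8 - 1*-10)=-214, (1*0 - 7*8)=-56, (7*8 - 12*0)=56, (12*8 - 18*8)=-48, (18*24 - 6*8)=384, (6*-10 - -28*24)=612; twice the area = |734| = 734; area = 367; answer 367
Part IV: R3 = 367; threaded value p + q = 368; m = -22; f(3) = 3*(-18) - 3*(-44) - 1*(-22) = 100; iterating: f(3)=100, f(4)=398, f(5)=912, f(6)=1442, f(7)=1192, f(8)=-1662, f(9)=-10004, f(10)=-26218, f(11)=-46980, f(12)=-52282, f(13)=10312, f(14)=234762, f(15)=725632, f(16)=1462298, f(17)=1975236; answer 1975236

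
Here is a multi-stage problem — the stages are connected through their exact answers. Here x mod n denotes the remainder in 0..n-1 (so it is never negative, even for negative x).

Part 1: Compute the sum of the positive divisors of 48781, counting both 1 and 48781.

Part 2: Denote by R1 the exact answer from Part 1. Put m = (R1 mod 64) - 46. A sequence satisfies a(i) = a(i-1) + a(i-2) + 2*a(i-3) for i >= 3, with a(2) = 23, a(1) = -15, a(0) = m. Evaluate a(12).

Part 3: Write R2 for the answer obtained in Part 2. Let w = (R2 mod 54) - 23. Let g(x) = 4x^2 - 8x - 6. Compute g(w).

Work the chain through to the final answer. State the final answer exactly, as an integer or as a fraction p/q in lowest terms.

6

Part 1: 48781 is prime, so its only divisors are 1 and 48781; sigma = 1 + 48781 = 48782; answer 48782
Part 2: R1 = 48782; m = -32; a(3) = 1*(23) + 1*(-15) + 2*(-32) = -56; iterating: a(3)=-56, a(4)=-63, a(5)=-73, a(6)=-248, a(7)=-447, a(8)=-841, a(9)=-1784, a(10)=-3519, a(11)=-6985, a(12)=-14072; answer -14072
Part 3: R2 = -14072; w = -1; 4*(-1)^2 - 8*(-1)^1 - 6 = (4) + (8) + (-6) = 6; answer 6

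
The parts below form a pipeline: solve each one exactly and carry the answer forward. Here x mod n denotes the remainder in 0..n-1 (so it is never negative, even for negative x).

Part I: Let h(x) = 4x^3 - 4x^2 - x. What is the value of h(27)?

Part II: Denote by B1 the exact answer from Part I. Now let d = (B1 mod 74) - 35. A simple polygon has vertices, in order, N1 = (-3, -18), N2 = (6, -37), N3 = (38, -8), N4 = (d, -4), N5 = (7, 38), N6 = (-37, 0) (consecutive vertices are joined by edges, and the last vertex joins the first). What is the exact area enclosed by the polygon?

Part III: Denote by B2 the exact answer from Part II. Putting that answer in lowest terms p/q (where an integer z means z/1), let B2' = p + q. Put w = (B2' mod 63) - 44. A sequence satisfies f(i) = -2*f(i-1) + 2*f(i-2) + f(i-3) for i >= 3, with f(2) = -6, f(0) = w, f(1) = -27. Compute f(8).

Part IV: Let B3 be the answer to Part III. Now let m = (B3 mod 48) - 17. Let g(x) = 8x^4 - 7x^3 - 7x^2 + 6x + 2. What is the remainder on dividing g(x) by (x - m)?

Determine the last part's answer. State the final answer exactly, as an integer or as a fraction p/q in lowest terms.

Part I: 4*(27)^3 - 4*(27)^2 - 1*(27)^1 = (78732) + (-2916) + (-27) = 75789; answer 75789
Part II: B1 = 75789; d = -22; cross terms: (-3*-37 - 6*-18)=219, (6*-8 - 38*-37)=1358, (38*-4 - -22*-8)=-328, (-22*38 - 7*-4)=-808, (7*0 - -37*38)=1406, (-37*-18 - -3*0)=666; twice the area = |2513| = 2513; area = 2513/2; answer 2513/2
Part III: B2 = 2513/2; threaded value p + q = 2515; w = 14; f(3) = -2*(-6) + 2*(-27) + 1*(14) = -28; iterating: f(3)=-28, f(4)=17, f(5)=-96, f(6)=198, f(7)=-571, f(8)=1442; answer 1442
Part IV: B3 = 1442; m = -15; remainder = value at the root: 8*(-15)^4 - 7*(-15)^3 - 7*(-15)^2 + 6*(-15)^1 + 2 = (405000) + (23625) + (-1575) + (-90) + (2) = 426962; answer 426962

426962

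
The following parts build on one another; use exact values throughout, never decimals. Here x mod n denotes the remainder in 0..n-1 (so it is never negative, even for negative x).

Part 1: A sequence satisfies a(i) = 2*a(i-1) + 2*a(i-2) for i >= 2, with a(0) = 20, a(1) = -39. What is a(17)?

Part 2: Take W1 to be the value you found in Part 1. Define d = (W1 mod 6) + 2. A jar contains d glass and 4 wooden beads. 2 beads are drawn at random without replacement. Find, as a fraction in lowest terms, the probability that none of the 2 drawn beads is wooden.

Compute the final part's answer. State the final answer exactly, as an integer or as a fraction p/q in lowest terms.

1/3

Part 1: a(2) = 2*(-39) + 2*(20) = -38; iterating: a(2)=-38, a(3)=-154, a(4)=-384, a(5)=-1076, a(6)=-2920, a(7)=-7992, a(8)=-21824, a(9)=-59632, a(10)=-162912, a(11)=-445088, a(12)=-1216000, a(13)=-3322176, a(14)=-9076352, a(15)=-24797056, a(16)=-67746816, a(17)=-185087744; answer -185087744
Part 2: W1 = -185087744; d = 6; total draws C(10,2) = 45; favorable C(6,2) = 15; P = 1/3; answer 1/3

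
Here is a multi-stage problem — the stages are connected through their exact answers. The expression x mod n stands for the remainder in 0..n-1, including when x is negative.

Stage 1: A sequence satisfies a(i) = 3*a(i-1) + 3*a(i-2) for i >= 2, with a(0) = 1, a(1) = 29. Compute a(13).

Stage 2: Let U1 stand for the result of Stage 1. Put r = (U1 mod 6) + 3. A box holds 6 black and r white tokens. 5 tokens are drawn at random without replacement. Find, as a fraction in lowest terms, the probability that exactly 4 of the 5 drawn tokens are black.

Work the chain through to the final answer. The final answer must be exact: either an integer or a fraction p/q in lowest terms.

5/44

Stage 1: a(2) = 3*(29) + 3*(1) = 90; iterating: a(2)=90, a(3)=357, a(4)=1341, a(5)=5094, a(6)=19305, a(7)=73197, a(8)=277506, a(9)=1052109, a(10)=3988845, a(11)=15122862, a(12)=57335121, a(13)=217373949; answer 217373949
Stage 2: U1 = 217373949; r = 6; total draws C(12,5) = 792; favorable C(6,4)*C(6,1) = 90; P = 5/44; answer 5/44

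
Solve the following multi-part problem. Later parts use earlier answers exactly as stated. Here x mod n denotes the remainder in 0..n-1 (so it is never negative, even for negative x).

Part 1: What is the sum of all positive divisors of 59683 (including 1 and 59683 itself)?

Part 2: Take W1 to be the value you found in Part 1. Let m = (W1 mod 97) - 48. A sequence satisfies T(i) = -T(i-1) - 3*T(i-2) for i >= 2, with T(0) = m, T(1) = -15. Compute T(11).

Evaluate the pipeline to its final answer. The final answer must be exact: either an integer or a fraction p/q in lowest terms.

Part 1: 59683 = 13 * 4591; sigma = (1 + 13) * (1 + 4591) = 14 * 4592 = 64288; answer 64288
Part 2: W1 = 64288; m = 26; T(2) = -1*(-15) - 3*(26) = -63; iterating: T(2)=-63, T(3)=108, T(4)=81, T(5)=-405, T(6)=162, T(7)=1053, T(8)=-1539, T(9)=-1620, T(10)=6237, T(11)=-1377; answer -1377

-1377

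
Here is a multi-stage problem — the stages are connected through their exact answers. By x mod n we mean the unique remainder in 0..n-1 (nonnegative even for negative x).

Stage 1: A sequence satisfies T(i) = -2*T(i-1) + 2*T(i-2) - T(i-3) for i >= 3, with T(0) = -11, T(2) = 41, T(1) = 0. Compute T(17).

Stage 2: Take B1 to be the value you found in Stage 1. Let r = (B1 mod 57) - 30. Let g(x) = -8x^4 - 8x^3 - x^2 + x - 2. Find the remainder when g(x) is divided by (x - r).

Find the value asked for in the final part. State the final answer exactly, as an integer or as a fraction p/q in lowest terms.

-1216422

Stage 1: T(3) = -2*(41) + 2*(0) - 1*(-11) = -71; iterating: T(3)=-71, T(4)=224, T(5)=-631, T(6)=1781, T(7)=-5048, T(8)=14289, T(9)=-40455, T(10)=114536, T(11)=-324271, T(12)=918069, T(13)=-2599216, T(14)=7358841, T(15)=-20834183, T(16)=58985264, T(17)=-166997735; answer -166997735
Stage 2: B1 = -166997735; r = -20; remainder = value at the root: -8*(-20)^4 - 8*(-20)^3 - 1*(-20)^2 + 1*(-20)^1 - 2 = (-1280000) + (64000) + (-400) + (-20) + (-2) = -1216422; answer -1216422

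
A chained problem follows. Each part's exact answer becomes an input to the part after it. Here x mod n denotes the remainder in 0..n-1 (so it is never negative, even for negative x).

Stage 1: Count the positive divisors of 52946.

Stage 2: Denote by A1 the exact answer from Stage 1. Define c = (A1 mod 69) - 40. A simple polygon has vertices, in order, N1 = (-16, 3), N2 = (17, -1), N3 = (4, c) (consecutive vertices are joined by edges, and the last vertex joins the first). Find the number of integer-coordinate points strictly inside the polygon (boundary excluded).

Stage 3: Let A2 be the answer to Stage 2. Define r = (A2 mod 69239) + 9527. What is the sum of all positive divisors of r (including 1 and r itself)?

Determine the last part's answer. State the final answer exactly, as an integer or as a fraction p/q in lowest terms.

Stage 1: 52946 = 2 * 23 * 1151; number of divisors = (1+1) * (1+1) * (1+1) = 8; answer 8
Stage 2: A1 = 8; c = -32; cross terms: (-16*-1 - 17*3)=-35, (17*-32 - 4*-1)=-540, (4*3 - -16*-32)=-500; twice the area = |-1075| = 1075; area = 1075/2; boundary points = 1 + 1 + 5 = 7; strictly interior points = area - boundary/2 + 1 = 535; answer 535
Stage 3: A2 = 535; r = 10062; 10062 = 2 * 3^2 * 13 * 43; sigma = (1 + 2) * (1 + 3 + 9) * (1 + 13) * (1 + 43) = 3 * 13 * 14 * 44 = 24024; answer 24024

24024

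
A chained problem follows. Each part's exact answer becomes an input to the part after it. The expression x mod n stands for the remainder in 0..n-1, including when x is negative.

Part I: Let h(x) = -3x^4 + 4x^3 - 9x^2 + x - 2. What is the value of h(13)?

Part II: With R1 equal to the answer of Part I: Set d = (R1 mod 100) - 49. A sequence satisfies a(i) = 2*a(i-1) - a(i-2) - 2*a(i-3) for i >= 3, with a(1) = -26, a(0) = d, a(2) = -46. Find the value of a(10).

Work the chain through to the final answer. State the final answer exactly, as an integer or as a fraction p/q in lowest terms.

Part I: -3*(13)^4 + 4*(13)^3 - 9*(13)^2 + 1*(13)^1 - 2 = (-85683) + (8788) + (-1521) + (13) + (-2) = -78405; answer -78405
Part II: R1 = -78405; d = 46; a(3) = 2*(-46) - 1*(-26) - 2*(46) = -158; iterating: a(3)=-158, a(4)=-218, a(5)=-186, a(6)=162, a(7)=946, a(8)=2102, a(9)=2934, a(10)=1874; answer 1874

1874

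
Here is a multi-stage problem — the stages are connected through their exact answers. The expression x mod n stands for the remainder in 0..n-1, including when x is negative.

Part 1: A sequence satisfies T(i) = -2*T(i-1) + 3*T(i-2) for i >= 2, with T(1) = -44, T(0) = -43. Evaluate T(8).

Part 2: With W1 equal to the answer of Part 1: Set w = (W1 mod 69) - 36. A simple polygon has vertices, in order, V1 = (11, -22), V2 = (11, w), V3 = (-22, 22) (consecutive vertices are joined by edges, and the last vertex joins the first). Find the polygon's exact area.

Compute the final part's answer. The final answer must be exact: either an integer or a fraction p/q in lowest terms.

Part 1: T(2) = -2*(-44) + 3*(-43) = -41; iterating: T(2)=-41, T(3)=-50, T(4)=-23, T(5)=-104, T(6)=139, T(7)=-590, T(8)=1597; answer 1597
Part 2: W1 = 1597; w = -26; cross terms: (11*-26 - 11*-22)=-44, (11*22 - -22*-26)=-330, (-22*-22 - 11*22)=242; twice the area = |-132| = 132; area = 66; answer 66

66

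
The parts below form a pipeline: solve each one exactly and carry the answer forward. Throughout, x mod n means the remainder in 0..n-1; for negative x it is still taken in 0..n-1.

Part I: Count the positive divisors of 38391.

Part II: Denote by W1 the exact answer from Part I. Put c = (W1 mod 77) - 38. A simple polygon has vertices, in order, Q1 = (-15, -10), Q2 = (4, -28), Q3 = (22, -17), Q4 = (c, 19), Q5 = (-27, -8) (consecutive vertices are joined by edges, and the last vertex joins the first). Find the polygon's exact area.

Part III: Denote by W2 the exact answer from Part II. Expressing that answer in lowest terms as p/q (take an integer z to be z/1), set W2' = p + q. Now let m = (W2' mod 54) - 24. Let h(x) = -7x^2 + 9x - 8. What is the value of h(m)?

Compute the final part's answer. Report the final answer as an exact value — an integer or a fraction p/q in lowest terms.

-1448

Part I: 38391 = 3 * 67 * 191; number of divisors = (1+1) * (1+1) * (1+1) = 8; answer 8
Part II: W1 = 8; c = -30; cross terms: (-15*-28 - 4*-10)=460, (4*-17 - 22*-28)=548, (22*19 - -30*-17)=-92, (-30*-8 - -27*19)=753, (-27*-10 - -15*-8)=150; twice the area = |1819| = 1819; area = 1819/2; answer 1819/2
Part III: W2 = 1819/2; threaded value p + q = 1821; m = 15; -7*(15)^2 + 9*(15)^1 - 8 = (-1575) + (135) + (-8) = -1448; answer -1448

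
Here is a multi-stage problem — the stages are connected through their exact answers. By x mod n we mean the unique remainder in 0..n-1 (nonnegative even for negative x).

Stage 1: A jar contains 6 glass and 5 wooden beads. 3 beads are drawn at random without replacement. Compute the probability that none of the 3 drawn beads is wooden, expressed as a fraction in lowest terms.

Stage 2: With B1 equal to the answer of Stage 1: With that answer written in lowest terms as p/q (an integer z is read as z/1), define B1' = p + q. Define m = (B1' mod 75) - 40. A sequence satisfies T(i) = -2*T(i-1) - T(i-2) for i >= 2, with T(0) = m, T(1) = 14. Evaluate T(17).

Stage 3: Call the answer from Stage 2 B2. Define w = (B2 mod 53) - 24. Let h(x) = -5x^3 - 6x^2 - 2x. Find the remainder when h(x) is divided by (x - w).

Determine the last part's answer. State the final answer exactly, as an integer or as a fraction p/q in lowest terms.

-2023

Stage 1: total draws C(11,3) = 165; favorable C(6,3) = 20; P = 4/33; answer 4/33
Stage 2: B1 = 4/33; threaded value p + q = 37; m = -3; T(2) = -2*(14) - 1*(-3) = -25; iterating: T(2)=-25, T(3)=36, T(4)=-47, T(5)=58, T(6)=-69, T(7)=80, T(8)=-91, T(9)=102, T(10)=-113, T(11)=124, T(12)=-135, T(13)=146, T(14)=-157, T(15)=168, T(16)=-179, T(17)=190; answer 190
Stage 3: B2 = 190; w = 7; remainder = value at the root: -5*(7)^3 - 6*(7)^2 - 2*(7)^1 = (-1715) + (-294) + (-14) = -2023; answer -2023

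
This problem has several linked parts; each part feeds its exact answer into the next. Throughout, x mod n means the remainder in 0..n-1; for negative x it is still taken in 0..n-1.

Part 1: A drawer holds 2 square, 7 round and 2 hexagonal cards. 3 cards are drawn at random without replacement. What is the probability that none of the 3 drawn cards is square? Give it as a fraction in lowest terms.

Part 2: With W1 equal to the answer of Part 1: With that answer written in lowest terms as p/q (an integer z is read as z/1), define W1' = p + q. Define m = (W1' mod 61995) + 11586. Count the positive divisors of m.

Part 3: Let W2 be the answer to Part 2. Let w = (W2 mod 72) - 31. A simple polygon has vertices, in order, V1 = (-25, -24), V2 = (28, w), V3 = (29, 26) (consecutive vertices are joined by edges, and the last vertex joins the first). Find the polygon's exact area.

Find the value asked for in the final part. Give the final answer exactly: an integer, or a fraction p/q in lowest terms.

Part 1: total draws C(11,3) = 165; favorable C(9,3) = 84; P = 28/55; answer 28/55
Part 2: W1 = 28/55; threaded value p + q = 83; m = 11669; 11669 = 7 * 1667; number of divisors = (1+1) * (1+1) = 4; answer 4
Part 3: W2 = 4; w = -27; cross terms: (-25*-27 - 28*-24)=1347, (28*26 - 29*-27)=1511, (29*-24 - -25*26)=-46; twice the area = |2812| = 2812; area = 1406; answer 1406

1406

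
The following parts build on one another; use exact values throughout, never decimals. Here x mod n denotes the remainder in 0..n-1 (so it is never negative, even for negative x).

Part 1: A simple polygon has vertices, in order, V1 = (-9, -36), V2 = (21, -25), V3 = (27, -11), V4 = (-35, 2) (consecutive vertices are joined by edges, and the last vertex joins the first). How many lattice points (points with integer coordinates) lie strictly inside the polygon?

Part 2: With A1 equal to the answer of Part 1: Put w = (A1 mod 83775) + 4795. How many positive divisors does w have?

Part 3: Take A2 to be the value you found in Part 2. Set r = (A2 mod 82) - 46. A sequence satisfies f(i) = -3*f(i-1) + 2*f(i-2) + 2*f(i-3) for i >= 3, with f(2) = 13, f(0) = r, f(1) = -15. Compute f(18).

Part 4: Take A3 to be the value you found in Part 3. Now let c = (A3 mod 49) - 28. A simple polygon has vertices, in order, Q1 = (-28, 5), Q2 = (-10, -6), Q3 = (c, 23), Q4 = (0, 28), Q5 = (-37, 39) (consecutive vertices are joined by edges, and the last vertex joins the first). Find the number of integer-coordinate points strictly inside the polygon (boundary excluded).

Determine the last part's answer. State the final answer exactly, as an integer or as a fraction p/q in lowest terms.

Part 1: cross terms: (-9*-25 - 21*-36)=981, (21*-11 - 27*-25)=444, (27*2 - -35*-11)=-331, (-35*-36 - -9*2)=1278; twice the area = |2372| = 2372; area = 1186; boundary points = 1 + 2 + 1 + 2 = 6; strictly interior points = area - boundary/2 + 1 = 1184; answer 1184
Part 2: A1 = 1184; w = 5979; 5979 = 3 * 1993; number of divisors = (1+1) * (1+1) = 4; answer 4
Part 3: A2 = 4; r = -42; f(3) = -3*(13) + 2*(-15) + 2*(-42) = -153; iterating: f(3)=-153, f(4)=455, f(5)=-1645, f(6)=5539, f(7)=-18997, f(8)=64779, f(9)=-221253, f(10)=755323, f(11)=-2578917, f(12)=8804891, f(13)=-30061861, f(14)=102637531, f(15)=-350426533, f(16)=1196430939, f(17)=-4084870821, f(18)=13946621275; answer 13946621275
Part 4: A3 = 13946621275; c = 20; cross terms: (-28*-6 - -10*5)=218, (-10*23 - 20*-6)=-110, (20*28 - 0*23)=560, (0*39 - -37*28)=1036, (-37*5 - -28*39)=907; twice the area = |2611| = 2611; area = 2611/2; boundary points = 1 + 1 + 5 + 1 + 1 = 9; strictly interior points = area - boundary/2 + 1 = 1302; answer 1302

1302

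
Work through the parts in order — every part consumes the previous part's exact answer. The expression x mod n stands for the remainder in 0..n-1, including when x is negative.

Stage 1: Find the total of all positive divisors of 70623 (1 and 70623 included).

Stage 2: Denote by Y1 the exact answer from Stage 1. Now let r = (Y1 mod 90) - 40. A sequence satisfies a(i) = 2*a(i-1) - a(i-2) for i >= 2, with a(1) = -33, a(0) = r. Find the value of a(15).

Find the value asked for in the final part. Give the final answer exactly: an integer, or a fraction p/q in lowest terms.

-775

Stage 1: 70623 = 3^2 * 7 * 19 * 59; sigma = (1 + 3 + 9) * (1 + 7) * (1 + 19) * (1 + 59) = 13 * 8 * 20 * 60 = 124800; answer 124800
Stage 2: Y1 = 124800; r = 20; a(2) = 2*(-33) - 1*(20) = -86; iterating: a(2)=-86, a(3)=-139, a(4)=-192, a(5)=-245, a(6)=-298, a(7)=-351, a(8)=-404, a(9)=-457, a(10)=-510, a(11)=-563, a(12)=-616, a(13)=-669, a(14)=-722, a(15)=-775; answer -775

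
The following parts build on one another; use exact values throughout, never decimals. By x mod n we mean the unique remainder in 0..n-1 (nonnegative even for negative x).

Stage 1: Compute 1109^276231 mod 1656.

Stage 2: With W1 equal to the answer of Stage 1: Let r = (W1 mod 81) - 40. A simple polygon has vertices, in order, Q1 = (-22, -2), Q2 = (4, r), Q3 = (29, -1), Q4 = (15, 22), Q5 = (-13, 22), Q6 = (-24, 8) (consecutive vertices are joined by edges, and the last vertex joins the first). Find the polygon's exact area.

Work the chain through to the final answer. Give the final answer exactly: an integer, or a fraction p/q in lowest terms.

Stage 1: squarings mod 1656: 1109^1=1109, 1109^2=1129, 1109^4=1177, 1109^8=913, 1109^16=601, 1109^32=193, 1109^64=817, 1109^128=121, 1109^256=1393, 1109^512=1273, 1109^1024=961, 1109^2048=1129, 1109^4096=1177, 1109^8192=913, 1109^16384=601, 1109^32768=193, 1109^65536=817, 1109^131072=121, 1109^262144=1393; 1109^276231 = 1109^1 * 1109^2 * 1109^4 * 1109^256 * 1109^512 * 1109^1024 * 1109^4096 * 1109^8192 * 1109^262144 = 773 (mod 1656); answer 773
Stage 2: W1 = 773; r = 4; cross terms: (-22*4 - 4*-2)=-80, (4*-1 - 29*4)=-120, (29*22 - 15*-1)=653, (15*22 - -13*22)=616, (-13*8 - -24*22)=424, (-24*-2 - -22*8)=224; twice the area = |1717| = 1717; area = 1717/2; answer 1717/2

1717/2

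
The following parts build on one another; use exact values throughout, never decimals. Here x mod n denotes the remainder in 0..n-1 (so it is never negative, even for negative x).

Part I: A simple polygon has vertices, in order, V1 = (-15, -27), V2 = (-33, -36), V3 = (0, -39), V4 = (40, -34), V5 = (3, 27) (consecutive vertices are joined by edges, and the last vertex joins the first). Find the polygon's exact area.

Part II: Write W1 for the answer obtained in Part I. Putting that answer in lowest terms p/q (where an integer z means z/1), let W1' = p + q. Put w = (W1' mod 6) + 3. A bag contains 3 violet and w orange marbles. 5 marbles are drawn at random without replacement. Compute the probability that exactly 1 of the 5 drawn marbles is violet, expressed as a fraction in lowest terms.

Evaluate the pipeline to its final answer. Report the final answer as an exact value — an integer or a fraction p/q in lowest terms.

5/12

Part I: cross terms: (-15*-36 - -33*-27)=-351, (-33*-39 - 0*-36)=1287, (0*-34 - 40*-39)=1560, (40*27 - 3*-34)=1182, (3*-27 - -15*27)=324; twice the area = |4002| = 4002; area = 2001; answer 2001
Part II: W1 = 2001; threaded value p + q = 2002; w = 7; total draws C(10,5) = 252; favorable C(3,1)*C(7,4) = 105; P = 5/12; answer 5/12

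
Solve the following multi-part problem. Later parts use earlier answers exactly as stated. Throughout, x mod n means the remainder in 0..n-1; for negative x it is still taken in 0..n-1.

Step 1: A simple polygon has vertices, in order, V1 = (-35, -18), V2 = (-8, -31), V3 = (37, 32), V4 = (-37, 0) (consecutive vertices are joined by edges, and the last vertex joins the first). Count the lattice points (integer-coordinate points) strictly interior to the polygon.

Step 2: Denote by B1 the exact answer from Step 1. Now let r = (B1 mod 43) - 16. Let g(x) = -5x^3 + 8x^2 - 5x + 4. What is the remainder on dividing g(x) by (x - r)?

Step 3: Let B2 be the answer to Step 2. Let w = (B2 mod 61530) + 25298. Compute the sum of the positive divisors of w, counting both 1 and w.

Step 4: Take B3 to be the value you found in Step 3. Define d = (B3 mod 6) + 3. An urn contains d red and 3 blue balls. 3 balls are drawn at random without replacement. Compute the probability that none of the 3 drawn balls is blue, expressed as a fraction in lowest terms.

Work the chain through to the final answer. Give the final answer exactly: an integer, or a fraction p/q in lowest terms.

Step 1: cross terms: (-35*-31 - -8*-18)=941, (-8*32 - 37*-31)=891, (37*0 - -37*32)=1184, (-37*-18 - -35*0)=666; twice the area = |3682| = 3682; area = 1841; boundary points = 1 + 9 + 2 + 2 = 14; strictly interior points = area - boundary/2 + 1 = 1835; answer 1835
Step 2: B1 = 1835; r = 13; remainder = value at the root: -5*(13)^3 + 8*(13)^2 - 5*(13)^1 + 4 = (-10985) + (1352) + (-65) + (4) = -9694; answer -9694
Step 3: B2 = -9694; w = 77134; 77134 = 2 * 38567; sigma = (1 + 2) * (1 + 38567) = 3 * 38568 = 115704; answer 115704
Step 4: B3 = 115704; d = 3; total draws C(6,3) = 20; favorable C(3,3) = 1; P = 1/20; answer 1/20

1/20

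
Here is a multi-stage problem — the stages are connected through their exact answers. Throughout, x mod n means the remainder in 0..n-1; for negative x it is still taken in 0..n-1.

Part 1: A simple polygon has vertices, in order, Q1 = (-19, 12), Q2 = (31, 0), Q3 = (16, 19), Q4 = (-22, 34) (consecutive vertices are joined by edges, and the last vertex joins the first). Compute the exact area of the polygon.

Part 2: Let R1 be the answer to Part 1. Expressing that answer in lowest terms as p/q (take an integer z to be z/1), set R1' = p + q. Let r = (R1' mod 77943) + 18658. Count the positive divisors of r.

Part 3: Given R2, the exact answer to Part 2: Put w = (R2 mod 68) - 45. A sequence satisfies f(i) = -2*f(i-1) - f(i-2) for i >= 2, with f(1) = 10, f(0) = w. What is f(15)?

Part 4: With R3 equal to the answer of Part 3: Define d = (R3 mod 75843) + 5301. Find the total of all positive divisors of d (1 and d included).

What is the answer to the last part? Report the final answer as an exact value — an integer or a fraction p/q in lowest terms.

187860

Part 1: cross terms: (-19*0 - 31*12)=-372, (31*19 - 16*0)=589, (16*34 - -22*19)=962, (-22*12 - -19*34)=382; twice the area = |1561| = 1561; area = 1561/2; answer 1561/2
Part 2: R1 = 1561/2; threaded value p + q = 1563; r = 20221; 20221 = 73 * 277; number of divisors = (1+1) * (1+1) = 4; answer 4
Part 3: R2 = 4; w = -41; f(2) = -2*(10) - 1*(-41) = 21; iterating: f(2)=21, f(3)=-52, f(4)=83, f(5)=-114, f(6)=145, f(7)=-176, f(8)=207, f(9)=-238, f(10)=269, f(11)=-300, f(12)=331, f(13)=-362, f(14)=393, f(15)=-424; answer -424
Part 4: R3 = -424; d = 80720; 80720 = 2^4 * 5 * 1009; sigma = (1 + 2 + 4 + 8 + 16) * (1 + 5) * (1 + 1009) = 31 * 6 * 1010 = 187860; answer 187860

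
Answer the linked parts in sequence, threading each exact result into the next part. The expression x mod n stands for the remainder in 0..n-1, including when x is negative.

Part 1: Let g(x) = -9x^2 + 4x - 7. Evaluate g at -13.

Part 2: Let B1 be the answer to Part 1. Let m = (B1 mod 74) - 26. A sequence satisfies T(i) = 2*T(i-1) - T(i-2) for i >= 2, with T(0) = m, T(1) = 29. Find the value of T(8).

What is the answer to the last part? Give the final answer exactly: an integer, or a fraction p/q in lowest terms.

78

Part 1: -9*(-13)^2 + 4*(-13)^1 - 7 = (-1521) + (-52) + (-7) = -1580; answer -1580
Part 2: B1 = -1580; m = 22; T(2) = 2*(29) - 1*(22) = 36; iterating: T(2)=36, T(3)=43, T(4)=50, T(5)=57, T(6)=64, T(7)=71, T(8)=78; answer 78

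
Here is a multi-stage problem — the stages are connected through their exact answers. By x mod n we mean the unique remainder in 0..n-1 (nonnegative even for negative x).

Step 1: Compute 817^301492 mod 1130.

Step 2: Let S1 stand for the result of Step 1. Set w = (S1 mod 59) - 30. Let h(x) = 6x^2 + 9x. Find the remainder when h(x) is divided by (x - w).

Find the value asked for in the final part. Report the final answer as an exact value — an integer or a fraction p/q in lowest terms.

3381

Step 1: squarings mod 1130: 817^1=817, 817^2=789, 817^4=1021, 817^8=581, 817^16=821, 817^32=561, 817^64=581, 817^128=821, 817^256=561, 817^512=581, 817^1024=821, 817^2048=561, 817^4096=581, 817^8192=821, 817^16384=561, 817^32768=581, 817^65536=821, 817^131072=561, 817^262144=581; 817^301492 = 817^4 * 817^16 * 817^32 * 817^128 * 817^256 * 817^2048 * 817^4096 * 817^32768 * 817^262144 = 761 (mod 1130); answer 761
Step 2: S1 = 761; w = 23; remainder = value at the root: 6*(23)^2 + 9*(23)^1 = (3174) + (207) = 3381; answer 3381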